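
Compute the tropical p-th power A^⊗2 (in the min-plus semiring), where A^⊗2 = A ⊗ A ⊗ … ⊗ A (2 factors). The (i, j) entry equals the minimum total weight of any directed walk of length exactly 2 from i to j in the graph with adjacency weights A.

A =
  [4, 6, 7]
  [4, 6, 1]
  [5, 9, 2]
A^⊗2 =
  [8, 10, 7]
  [6, 10, 3]
  [7, 11, 4]

Each entry (A^⊗2)_ij equals the minimum over all length-2 walks i = v_0 → v_1 → … → v_2 = j of Σ_t A[v_t][v_{t+1}]. For example, for (i, j) = (0, 2) we minimise over 3 possible intermediate vertex sequences; the minimum is 7, attained along the walk 0 → 1 → 2.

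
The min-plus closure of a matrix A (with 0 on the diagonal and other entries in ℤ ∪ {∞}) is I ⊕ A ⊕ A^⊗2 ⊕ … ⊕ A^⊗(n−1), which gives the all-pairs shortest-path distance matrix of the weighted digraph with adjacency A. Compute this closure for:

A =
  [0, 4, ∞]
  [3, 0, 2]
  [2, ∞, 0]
Closure =
  [0, 4, 6]
  [3, 0, 2]
  [2, 6, 0]

This is the Floyd-Warshall all-pairs shortest-path computation. For each intermediate vertex k = 0, 1, …, 2, update dist[i][j] ← min(dist[i][j], dist[i][k] + dist[k][j]). The final matrix gives, for each (i, j), the minimum total weight of any directed path from i to j (possibly empty when i = j).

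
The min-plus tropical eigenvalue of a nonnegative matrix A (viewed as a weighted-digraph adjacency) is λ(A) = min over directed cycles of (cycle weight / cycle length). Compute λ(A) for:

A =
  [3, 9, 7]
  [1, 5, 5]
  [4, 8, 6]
λ(A) = 3

Enumerate directed cycles and compute their means (weight / length). Sample:
  cycle 0 → 0: weight = 3, length = 1, mean = 3/1 ≈ 3.000
  cycle 1 → 1: weight = 5, length = 1, mean = 5/1 ≈ 5.000
  cycle 2 → 2: weight = 6, length = 1, mean = 6/1 ≈ 6.000
  cycle 0 → 1 → 0: weight = 10, length = 2, mean = 10/2 ≈ 5.000
  cycle 0 → 2 → 0: weight = 11, length = 2, mean = 11/2 ≈ 5.500
  cycle 1 → 0 → 1: weight = 10, length = 2, mean = 10/2 ≈ 5.000
Minimum mean = 3.000, attained e.g. along the cycle 0 → 0 with weight 3 and length 1. So λ(A) = 3/1 = 3.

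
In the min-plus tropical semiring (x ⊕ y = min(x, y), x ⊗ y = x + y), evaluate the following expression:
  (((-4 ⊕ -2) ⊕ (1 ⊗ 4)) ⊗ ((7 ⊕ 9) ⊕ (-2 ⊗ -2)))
(((-4 ⊕ -2) ⊕ (1 ⊗ 4)) ⊗ ((7 ⊕ 9) ⊕ (-2 ⊗ -2))) = -8

Expand innermost to outermost. Recall ⊕ takes the minimum of its arguments and ⊗ takes their sum. Working out the expression (((-4 ⊕ -2) ⊕ (1 ⊗ 4)) ⊗ ((7 ⊕ 9) ⊕ (-2 ⊗ -2))) gives -8.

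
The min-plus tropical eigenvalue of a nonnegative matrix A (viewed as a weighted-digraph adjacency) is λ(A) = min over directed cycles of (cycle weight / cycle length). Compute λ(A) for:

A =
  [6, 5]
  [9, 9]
λ(A) = 6

Enumerate directed cycles and compute their means (weight / length). Sample:
  cycle 0 → 0: weight = 6, length = 1, mean = 6/1 ≈ 6.000
  cycle 1 → 1: weight = 9, length = 1, mean = 9/1 ≈ 9.000
  cycle 0 → 1 → 0: weight = 14, length = 2, mean = 14/2 ≈ 7.000
  cycle 1 → 0 → 1: weight = 14, length = 2, mean = 14/2 ≈ 7.000
Minimum mean = 6.000, attained e.g. along the cycle 0 → 0 with weight 6 and length 1. So λ(A) = 6/1 = 6.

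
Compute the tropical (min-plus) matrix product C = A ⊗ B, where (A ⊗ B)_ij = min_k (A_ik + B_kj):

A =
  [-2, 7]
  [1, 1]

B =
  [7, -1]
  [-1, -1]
A ⊗ B =
  [5, -3]
  [0, 0]

Apply the min-plus product entry-by-entry:
  C[0][0] = min over k of (A[0][0] + B[0][0] = -2 + 7 = 5, A[0][1] + B[1][0] = 7 + -1 = 6) = 5 (attained at k = 0)
  C[0][1] = min over k of (A[0][0] + B[0][1] = -2 + -1 = -3, A[0][1] + B[1][1] = 7 + -1 = 6) = -3 (attained at k = 0)
  C[1][0] = min over k of (A[1][0] + B[0][0] = 1 + 7 = 8, A[1][1] + B[1][0] = 1 + -1 = 0) = 0 (attained at k = 1)
  C[1][1] = min over k of (A[1][0] + B[0][1] = 1 + -1 = 0, A[1][1] + B[1][1] = 1 + -1 = 0) = 0 (attained at k = 0)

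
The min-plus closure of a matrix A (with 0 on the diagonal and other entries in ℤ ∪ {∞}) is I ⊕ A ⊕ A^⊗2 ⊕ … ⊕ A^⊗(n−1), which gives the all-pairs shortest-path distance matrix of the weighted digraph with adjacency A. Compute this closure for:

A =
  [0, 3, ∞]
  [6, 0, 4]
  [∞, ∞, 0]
Closure =
  [0, 3, 7]
  [6, 0, 4]
  [∞, ∞, 0]

This is the Floyd-Warshall all-pairs shortest-path computation. For each intermediate vertex k = 0, 1, …, 2, update dist[i][j] ← min(dist[i][j], dist[i][k] + dist[k][j]). The final matrix gives, for each (i, j), the minimum total weight of any directed path from i to j (possibly empty when i = j).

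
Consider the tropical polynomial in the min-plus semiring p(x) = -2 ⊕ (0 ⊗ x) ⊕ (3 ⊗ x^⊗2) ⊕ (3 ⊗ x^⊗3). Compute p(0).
p(0) = -2

A tropical monomial a ⊗ x^⊗i evaluates to a + i · x. Evaluating each term at x = 0:
  Term 0 contributes -2 + 0 · 0 = -2
  Term 1 contributes 0 + 1 · 0 = 0
  Term 2 contributes 3 + 2 · 0 = 3
  Term 3 contributes 3 + 3 · 0 = 3
p(0) = ⊕ of these = min[-2, 0, 3, 3] = -2.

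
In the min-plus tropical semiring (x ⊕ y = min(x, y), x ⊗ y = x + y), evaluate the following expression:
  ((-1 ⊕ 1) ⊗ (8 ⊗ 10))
((-1 ⊕ 1) ⊗ (8 ⊗ 10)) = 17

Expand innermost to outermost. Recall ⊕ takes the minimum of its arguments and ⊗ takes their sum. Working out the expression ((-1 ⊕ 1) ⊗ (8 ⊗ 10)) gives 17.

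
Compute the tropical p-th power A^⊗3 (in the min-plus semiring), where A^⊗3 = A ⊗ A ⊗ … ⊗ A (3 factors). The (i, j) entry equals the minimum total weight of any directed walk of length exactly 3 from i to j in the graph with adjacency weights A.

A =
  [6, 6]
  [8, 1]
A^⊗3 =
  [15, 8]
  [10, 3]

Each entry (A^⊗3)_ij equals the minimum over all length-3 walks i = v_0 → v_1 → … → v_3 = j of Σ_t A[v_t][v_{t+1}]. For example, for (i, j) = (0, 1) we minimise over 4 possible intermediate vertex sequences; the minimum is 8, attained along the walk 0 → 1 → 1 → 1.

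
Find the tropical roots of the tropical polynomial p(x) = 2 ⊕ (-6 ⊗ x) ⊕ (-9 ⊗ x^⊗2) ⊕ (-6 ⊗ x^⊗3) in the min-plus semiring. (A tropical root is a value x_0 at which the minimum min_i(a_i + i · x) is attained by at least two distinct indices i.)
Roots: {-3, 3, 8}

Each tropical root is a break point of the lower envelope of the lines y = a_i + i · x (there are 4 lines, with slopes 0, 1, ..., 3). Only the lines that attain the minimum somewhere contribute to roots; other lines are dominated. Here the surviving (envelope) indices are i = 3, i = 2, i = 1, i = 0.
Intersections between consecutive envelope lines give the roots: for adjacent envelope indices i < j the intersection is x = (a_i − a_j) / (j − i). Reading off the sorted break points: {-3, 3, 8}.
Verification: at each break x_0, at least two indices attain the minimum of min_i(a_i + i · x_0).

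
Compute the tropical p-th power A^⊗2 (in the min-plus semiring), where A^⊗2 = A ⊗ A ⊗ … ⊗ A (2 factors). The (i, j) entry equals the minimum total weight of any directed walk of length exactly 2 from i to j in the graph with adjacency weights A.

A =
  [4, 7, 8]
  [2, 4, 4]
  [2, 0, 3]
A^⊗2 =
  [8, 8, 11]
  [6, 4, 7]
  [2, 3, 4]

Each entry (A^⊗2)_ij equals the minimum over all length-2 walks i = v_0 → v_1 → … → v_2 = j of Σ_t A[v_t][v_{t+1}]. For example, for (i, j) = (0, 2) we minimise over 3 possible intermediate vertex sequences; the minimum is 11, attained along the walk 0 → 1 → 2.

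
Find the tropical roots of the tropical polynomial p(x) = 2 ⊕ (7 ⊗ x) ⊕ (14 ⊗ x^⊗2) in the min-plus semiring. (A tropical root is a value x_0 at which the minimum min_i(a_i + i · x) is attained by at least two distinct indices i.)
Roots: {-7, -5}

Each tropical root is a break point of the lower envelope of the lines y = a_i + i · x (there are 3 lines, with slopes 0, 1, ..., 2). Only the lines that attain the minimum somewhere contribute to roots; other lines are dominated. Here the surviving (envelope) indices are i = 2, i = 1, i = 0.
Intersections between consecutive envelope lines give the roots: for adjacent envelope indices i < j the intersection is x = (a_i − a_j) / (j − i). Reading off the sorted break points: {-7, -5}.
Verification: at each break x_0, at least two indices attain the minimum of min_i(a_i + i · x_0).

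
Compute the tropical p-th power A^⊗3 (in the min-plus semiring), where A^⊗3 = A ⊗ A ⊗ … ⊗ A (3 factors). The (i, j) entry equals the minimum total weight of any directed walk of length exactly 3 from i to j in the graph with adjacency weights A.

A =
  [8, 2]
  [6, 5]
A^⊗3 =
  [13, 10]
  [14, 13]

Each entry (A^⊗3)_ij equals the minimum over all length-3 walks i = v_0 → v_1 → … → v_3 = j of Σ_t A[v_t][v_{t+1}]. For example, for (i, j) = (0, 1) we minimise over 4 possible intermediate vertex sequences; the minimum is 10, attained along the walk 0 → 1 → 0 → 1.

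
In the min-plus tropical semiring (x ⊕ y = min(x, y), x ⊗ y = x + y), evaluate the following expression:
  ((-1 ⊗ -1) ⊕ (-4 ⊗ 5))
((-1 ⊗ -1) ⊕ (-4 ⊗ 5)) = -2

Expand innermost to outermost. Recall ⊕ takes the minimum of its arguments and ⊗ takes their sum. Working out the expression ((-1 ⊗ -1) ⊕ (-4 ⊗ 5)) gives -2.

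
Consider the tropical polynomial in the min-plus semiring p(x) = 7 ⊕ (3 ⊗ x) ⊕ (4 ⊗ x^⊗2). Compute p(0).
p(0) = 3

A tropical monomial a ⊗ x^⊗i evaluates to a + i · x. Evaluating each term at x = 0:
  Term 0 contributes 7 + 0 · 0 = 7
  Term 1 contributes 3 + 1 · 0 = 3
  Term 2 contributes 4 + 2 · 0 = 4
p(0) = ⊕ of these = min[7, 3, 4] = 3.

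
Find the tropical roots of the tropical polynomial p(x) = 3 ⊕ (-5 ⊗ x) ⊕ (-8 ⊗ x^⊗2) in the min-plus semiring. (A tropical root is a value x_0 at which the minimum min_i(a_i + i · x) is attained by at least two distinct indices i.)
Roots: {3, 8}

Each tropical root is a break point of the lower envelope of the lines y = a_i + i · x (there are 3 lines, with slopes 0, 1, ..., 2). Only the lines that attain the minimum somewhere contribute to roots; other lines are dominated. Here the surviving (envelope) indices are i = 2, i = 1, i = 0.
Intersections between consecutive envelope lines give the roots: for adjacent envelope indices i < j the intersection is x = (a_i − a_j) / (j − i). Reading off the sorted break points: {3, 8}.
Verification: at each break x_0, at least two indices attain the minimum of min_i(a_i + i · x_0).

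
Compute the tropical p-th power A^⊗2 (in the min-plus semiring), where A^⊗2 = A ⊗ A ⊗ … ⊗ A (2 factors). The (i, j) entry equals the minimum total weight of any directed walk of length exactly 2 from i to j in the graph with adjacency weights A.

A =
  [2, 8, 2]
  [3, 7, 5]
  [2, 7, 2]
A^⊗2 =
  [4, 9, 4]
  [5, 11, 5]
  [4, 9, 4]

Each entry (A^⊗2)_ij equals the minimum over all length-2 walks i = v_0 → v_1 → … → v_2 = j of Σ_t A[v_t][v_{t+1}]. For example, for (i, j) = (0, 2) we minimise over 3 possible intermediate vertex sequences; the minimum is 4, attained along the walk 0 → 0 → 2.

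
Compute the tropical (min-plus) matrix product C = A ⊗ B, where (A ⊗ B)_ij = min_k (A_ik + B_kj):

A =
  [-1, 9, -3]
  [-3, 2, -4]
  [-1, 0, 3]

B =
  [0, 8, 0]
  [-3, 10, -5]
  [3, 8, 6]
A ⊗ B =
  [-1, 5, -1]
  [-3, 4, -3]
  [-3, 7, -5]

Apply the min-plus product entry-by-entry:
  C[0][0] = min over k of (A[0][0] + B[0][0] = -1 + 0 = -1, A[0][1] + B[1][0] = 9 + -3 = 6, A[0][2] + B[2][0] = -3 + 3 = 0) = -1 (attained at k = 0)
  C[0][1] = min over k of (A[0][0] + B[0][1] = -1 + 8 = 7, A[0][1] + B[1][1] = 9 + 10 = 19, A[0][2] + B[2][1] = -3 + 8 = 5) = 5 (attained at k = 2)
  C[0][2] = min over k of (A[0][0] + B[0][2] = -1 + 0 = -1, A[0][1] + B[1][2] = 9 + -5 = 4, A[0][2] + B[2][2] = -3 + 6 = 3) = -1 (attained at k = 0)
  C[1][0] = min over k of (A[1][0] + B[0][0] = -3 + 0 = -3, A[1][1] + B[1][0] = 2 + -3 = -1, A[1][2] + B[2][0] = -4 + 3 = -1) = -3 (attained at k = 0)
  C[1][1] = min over k of (A[1][0] + B[0][1] = -3 + 8 = 5, A[1][1] + B[1][1] = 2 + 10 = 12, A[1][2] + B[2][1] = -4 + 8 = 4) = 4 (attained at k = 2)
  C[1][2] = min over k of (A[1][0] + B[0][2] = -3 + 0 = -3, A[1][1] + B[1][2] = 2 + -5 = -3, A[1][2] + B[2][2] = -4 + 6 = 2) = -3 (attained at k = 0)
  C[2][0] = min over k of (A[2][0] + B[0][0] = -1 + 0 = -1, A[2][1] + B[1][0] = 0 + -3 = -3, A[2][2] + B[2][0] = 3 + 3 = 6) = -3 (attained at k = 1)
  C[2][1] = min over k of (A[2][0] + B[0][1] = -1 + 8 = 7, A[2][1] + B[1][1] = 0 + 10 = 10, A[2][2] + B[2][1] = 3 + 8 = 11) = 7 (attained at k = 0)
  C[2][2] = min over k of (A[2][0] + B[0][2] = -1 + 0 = -1, A[2][1] + B[1][2] = 0 + -5 = -5, A[2][2] + B[2][2] = 3 + 6 = 9) = -5 (attained at k = 1)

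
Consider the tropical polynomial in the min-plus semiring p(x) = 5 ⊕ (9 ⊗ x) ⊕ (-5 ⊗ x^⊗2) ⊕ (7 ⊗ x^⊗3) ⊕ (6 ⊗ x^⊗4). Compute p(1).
p(1) = -3

A tropical monomial a ⊗ x^⊗i evaluates to a + i · x. Evaluating each term at x = 1:
  Term 0 contributes 5 + 0 · 1 = 5
  Term 1 contributes 9 + 1 · 1 = 10
  Term 2 contributes -5 + 2 · 1 = -3
  Term 3 contributes 7 + 3 · 1 = 10
  Term 4 contributes 6 + 4 · 1 = 10
p(1) = ⊕ of these = min[5, 10, -3, 10, 10] = -3.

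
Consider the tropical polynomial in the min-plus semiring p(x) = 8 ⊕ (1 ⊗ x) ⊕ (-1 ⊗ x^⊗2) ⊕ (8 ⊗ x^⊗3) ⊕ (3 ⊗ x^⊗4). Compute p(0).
p(0) = -1

A tropical monomial a ⊗ x^⊗i evaluates to a + i · x. Evaluating each term at x = 0:
  Term 0 contributes 8 + 0 · 0 = 8
  Term 1 contributes 1 + 1 · 0 = 1
  Term 2 contributes -1 + 2 · 0 = -1
  Term 3 contributes 8 + 3 · 0 = 8
  Term 4 contributes 3 + 4 · 0 = 3
p(0) = ⊕ of these = min[8, 1, -1, 8, 3] = -1.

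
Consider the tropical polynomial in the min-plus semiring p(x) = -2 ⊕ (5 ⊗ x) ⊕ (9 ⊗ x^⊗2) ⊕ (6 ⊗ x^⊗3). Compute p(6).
p(6) = -2

A tropical monomial a ⊗ x^⊗i evaluates to a + i · x. Evaluating each term at x = 6:
  Term 0 contributes -2 + 0 · 6 = -2
  Term 1 contributes 5 + 1 · 6 = 11
  Term 2 contributes 9 + 2 · 6 = 21
  Term 3 contributes 6 + 3 · 6 = 24
p(6) = ⊕ of these = min[-2, 11, 21, 24] = -2.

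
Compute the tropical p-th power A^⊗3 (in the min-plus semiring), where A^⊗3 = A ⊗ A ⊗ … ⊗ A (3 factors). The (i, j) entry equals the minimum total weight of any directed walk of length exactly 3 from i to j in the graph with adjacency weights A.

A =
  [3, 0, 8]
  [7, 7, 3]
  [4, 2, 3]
A^⊗3 =
  [7, 5, 6]
  [10, 7, 8]
  [9, 7, 7]

Each entry (A^⊗3)_ij equals the minimum over all length-3 walks i = v_0 → v_1 → … → v_3 = j of Σ_t A[v_t][v_{t+1}]. For example, for (i, j) = (0, 2) we minimise over 9 possible intermediate vertex sequences; the minimum is 6, attained along the walk 0 → 0 → 1 → 2.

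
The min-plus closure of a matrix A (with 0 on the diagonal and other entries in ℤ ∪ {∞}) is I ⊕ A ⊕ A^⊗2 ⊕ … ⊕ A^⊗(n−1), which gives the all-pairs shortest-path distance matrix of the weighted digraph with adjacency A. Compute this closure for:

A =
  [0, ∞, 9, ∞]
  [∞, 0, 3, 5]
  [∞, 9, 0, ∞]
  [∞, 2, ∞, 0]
Closure =
  [0, 18, 9, 23]
  [∞, 0, 3, 5]
  [∞, 9, 0, 14]
  [∞, 2, 5, 0]

This is the Floyd-Warshall all-pairs shortest-path computation. For each intermediate vertex k = 0, 1, …, 3, update dist[i][j] ← min(dist[i][j], dist[i][k] + dist[k][j]). The final matrix gives, for each (i, j), the minimum total weight of any directed path from i to j (possibly empty when i = j).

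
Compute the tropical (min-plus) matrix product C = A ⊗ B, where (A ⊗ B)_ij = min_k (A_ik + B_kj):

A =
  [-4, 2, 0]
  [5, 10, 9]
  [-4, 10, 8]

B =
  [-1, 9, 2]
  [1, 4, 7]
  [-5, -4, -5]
A ⊗ B =
  [-5, -4, -5]
  [4, 5, 4]
  [-5, 4, -2]

Apply the min-plus product entry-by-entry:
  C[0][0] = min over k of (A[0][0] + B[0][0] = -4 + -1 = -5, A[0][1] + B[1][0] = 2 + 1 = 3, A[0][2] + B[2][0] = 0 + -5 = -5) = -5 (attained at k = 0)
  C[0][1] = min over k of (A[0][0] + B[0][1] = -4 + 9 = 5, A[0][1] + B[1][1] = 2 + 4 = 6, A[0][2] + B[2][1] = 0 + -4 = -4) = -4 (attained at k = 2)
  C[0][2] = min over k of (A[0][0] + B[0][2] = -4 + 2 = -2, A[0][1] + B[1][2] = 2 + 7 = 9, A[0][2] + B[2][2] = 0 + -5 = -5) = -5 (attained at k = 2)
  C[1][0] = min over k of (A[1][0] + B[0][0] = 5 + -1 = 4, A[1][1] + B[1][0] = 10 + 1 = 11, A[1][2] + B[2][0] = 9 + -5 = 4) = 4 (attained at k = 0)
  C[1][1] = min over k of (A[1][0] + B[0][1] = 5 + 9 = 14, A[1][1] + B[1][1] = 10 + 4 = 14, A[1][2] + B[2][1] = 9 + -4 = 5) = 5 (attained at k = 2)
  C[1][2] = min over k of (A[1][0] + B[0][2] = 5 + 2 = 7, A[1][1] + B[1][2] = 10 + 7 = 17, A[1][2] + B[2][2] = 9 + -5 = 4) = 4 (attained at k = 2)
  C[2][0] = min over k of (A[2][0] + B[0][0] = -4 + -1 = -5, A[2][1] + B[1][0] = 10 + 1 = 11, A[2][2] + B[2][0] = 8 + -5 = 3) = -5 (attained at k = 0)
  C[2][1] = min over k of (A[2][0] + B[0][1] = -4 + 9 = 5, A[2][1] + B[1][1] = 10 + 4 = 14, A[2][2] + B[2][1] = 8 + -4 = 4) = 4 (attained at k = 2)
  C[2][2] = min over k of (A[2][0] + B[0][2] = -4 + 2 = -2, A[2][1] + B[1][2] = 10 + 7 = 17, A[2][2] + B[2][2] = 8 + -5 = 3) = -2 (attained at k = 0)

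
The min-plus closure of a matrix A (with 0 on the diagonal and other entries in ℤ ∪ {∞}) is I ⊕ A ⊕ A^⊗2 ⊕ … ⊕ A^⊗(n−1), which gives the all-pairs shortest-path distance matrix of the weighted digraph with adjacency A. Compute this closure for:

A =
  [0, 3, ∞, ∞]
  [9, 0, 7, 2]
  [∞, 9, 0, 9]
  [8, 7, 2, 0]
Closure =
  [0, 3, 7, 5]
  [9, 0, 4, 2]
  [17, 9, 0, 9]
  [8, 7, 2, 0]

This is the Floyd-Warshall all-pairs shortest-path computation. For each intermediate vertex k = 0, 1, …, 3, update dist[i][j] ← min(dist[i][j], dist[i][k] + dist[k][j]). The final matrix gives, for each (i, j), the minimum total weight of any directed path from i to j (possibly empty when i = j).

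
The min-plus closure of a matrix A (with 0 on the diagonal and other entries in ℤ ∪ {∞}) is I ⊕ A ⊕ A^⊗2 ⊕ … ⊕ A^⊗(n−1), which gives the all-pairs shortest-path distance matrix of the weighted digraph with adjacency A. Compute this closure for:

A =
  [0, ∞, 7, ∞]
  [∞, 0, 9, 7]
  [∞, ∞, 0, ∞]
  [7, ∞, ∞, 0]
Closure =
  [0, ∞, 7, ∞]
  [14, 0, 9, 7]
  [∞, ∞, 0, ∞]
  [7, ∞, 14, 0]

This is the Floyd-Warshall all-pairs shortest-path computation. For each intermediate vertex k = 0, 1, …, 3, update dist[i][j] ← min(dist[i][j], dist[i][k] + dist[k][j]). The final matrix gives, for each (i, j), the minimum total weight of any directed path from i to j (possibly empty when i = j).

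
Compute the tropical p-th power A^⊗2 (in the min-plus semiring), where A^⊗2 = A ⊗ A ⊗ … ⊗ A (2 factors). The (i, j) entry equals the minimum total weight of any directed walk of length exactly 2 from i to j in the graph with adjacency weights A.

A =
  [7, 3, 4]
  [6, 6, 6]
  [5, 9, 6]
A^⊗2 =
  [9, 9, 9]
  [11, 9, 10]
  [11, 8, 9]

Each entry (A^⊗2)_ij equals the minimum over all length-2 walks i = v_0 → v_1 → … → v_2 = j of Σ_t A[v_t][v_{t+1}]. For example, for (i, j) = (0, 2) we minimise over 3 possible intermediate vertex sequences; the minimum is 9, attained along the walk 0 → 1 → 2.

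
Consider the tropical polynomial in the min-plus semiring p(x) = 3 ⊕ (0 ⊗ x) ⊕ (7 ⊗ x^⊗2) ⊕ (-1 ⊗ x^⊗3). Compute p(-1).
p(-1) = -4

A tropical monomial a ⊗ x^⊗i evaluates to a + i · x. Evaluating each term at x = -1:
  Term 0 contributes 3 + 0 · -1 = 3
  Term 1 contributes 0 + 1 · -1 = -1
  Term 2 contributes 7 + 2 · -1 = 5
  Term 3 contributes -1 + 3 · -1 = -4
p(-1) = ⊕ of these = min[3, -1, 5, -4] = -4.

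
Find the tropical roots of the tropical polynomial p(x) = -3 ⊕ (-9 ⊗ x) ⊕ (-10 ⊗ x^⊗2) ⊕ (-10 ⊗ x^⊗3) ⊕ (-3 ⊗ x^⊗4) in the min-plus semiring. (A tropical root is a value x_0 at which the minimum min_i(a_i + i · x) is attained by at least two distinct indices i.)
Roots: {-7, 0, 1, 6}

Each tropical root is a break point of the lower envelope of the lines y = a_i + i · x (there are 5 lines, with slopes 0, 1, ..., 4). Only the lines that attain the minimum somewhere contribute to roots; other lines are dominated. Here the surviving (envelope) indices are i = 4, i = 3, i = 2, i = 1, i = 0.
Intersections between consecutive envelope lines give the roots: for adjacent envelope indices i < j the intersection is x = (a_i − a_j) / (j − i). Reading off the sorted break points: {-7, 0, 1, 6}.
Verification: at each break x_0, at least two indices attain the minimum of min_i(a_i + i · x_0).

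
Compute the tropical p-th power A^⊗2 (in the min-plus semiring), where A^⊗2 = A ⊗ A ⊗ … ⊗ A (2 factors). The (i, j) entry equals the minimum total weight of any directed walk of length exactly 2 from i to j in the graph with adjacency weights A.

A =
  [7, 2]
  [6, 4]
A^⊗2 =
  [8, 6]
  [10, 8]

Each entry (A^⊗2)_ij equals the minimum over all length-2 walks i = v_0 → v_1 → … → v_2 = j of Σ_t A[v_t][v_{t+1}]. For example, for (i, j) = (0, 1) we minimise over 2 possible intermediate vertex sequences; the minimum is 6, attained along the walk 0 → 1 → 1.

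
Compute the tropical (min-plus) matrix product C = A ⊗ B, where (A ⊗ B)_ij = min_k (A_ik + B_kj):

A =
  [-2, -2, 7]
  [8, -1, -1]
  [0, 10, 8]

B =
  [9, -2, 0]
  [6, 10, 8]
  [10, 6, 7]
A ⊗ B =
  [4, -4, -2]
  [5, 5, 6]
  [9, -2, 0]

Apply the min-plus product entry-by-entry:
  C[0][0] = min over k of (A[0][0] + B[0][0] = -2 + 9 = 7, A[0][1] + B[1][0] = -2 + 6 = 4, A[0][2] + B[2][0] = 7 + 10 = 17) = 4 (attained at k = 1)
  C[0][1] = min over k of (A[0][0] + B[0][1] = -2 + -2 = -4, A[0][1] + B[1][1] = -2 + 10 = 8, A[0][2] + B[2][1] = 7 + 6 = 13) = -4 (attained at k = 0)
  C[0][2] = min over k of (A[0][0] + B[0][2] = -2 + 0 = -2, A[0][1] + B[1][2] = -2 + 8 = 6, A[0][2] + B[2][2] = 7 + 7 = 14) = -2 (attained at k = 0)
  C[1][0] = min over k of (A[1][0] + B[0][0] = 8 + 9 = 17, A[1][1] + B[1][0] = -1 + 6 = 5, A[1][2] + B[2][0] = -1 + 10 = 9) = 5 (attained at k = 1)
  C[1][1] = min over k of (A[1][0] + B[0][1] = 8 + -2 = 6, A[1][1] + B[1][1] = -1 + 10 = 9, A[1][2] + B[2][1] = -1 + 6 = 5) = 5 (attained at k = 2)
  C[1][2] = min over k of (A[1][0] + B[0][2] = 8 + 0 = 8, A[1][1] + B[1][2] = -1 + 8 = 7, A[1][2] + B[2][2] = -1 + 7 = 6) = 6 (attained at k = 2)
  C[2][0] = min over k of (A[2][0] + B[0][0] = 0 + 9 = 9, A[2][1] + B[1][0] = 10 + 6 = 16, A[2][2] + B[2][0] = 8 + 10 = 18) = 9 (attained at k = 0)
  C[2][1] = min over k of (A[2][0] + B[0][1] = 0 + -2 = -2, A[2][1] + B[1][1] = 10 + 10 = 20, A[2][2] + B[2][1] = 8 + 6 = 14) = -2 (attained at k = 0)
  C[2][2] = min over k of (A[2][0] + B[0][2] = 0 + 0 = 0, A[2][1] + B[1][2] = 10 + 8 = 18, A[2][2] + B[2][2] = 8 + 7 = 15) = 0 (attained at k = 0)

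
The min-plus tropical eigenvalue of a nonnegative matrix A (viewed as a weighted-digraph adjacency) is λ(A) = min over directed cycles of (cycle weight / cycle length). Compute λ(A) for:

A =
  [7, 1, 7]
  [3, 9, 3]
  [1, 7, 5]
λ(A) = 5/3

Enumerate directed cycles and compute their means (weight / length). Sample:
  cycle 0 → 0: weight = 7, length = 1, mean = 7/1 ≈ 7.000
  cycle 1 → 1: weight = 9, length = 1, mean = 9/1 ≈ 9.000
  cycle 2 → 2: weight = 5, length = 1, mean = 5/1 ≈ 5.000
  cycle 0 → 1 → 0: weight = 4, length = 2, mean = 4/2 ≈ 2.000
  cycle 0 → 2 → 0: weight = 8, length = 2, mean = 8/2 ≈ 4.000
  cycle 1 → 0 → 1: weight = 4, length = 2, mean = 4/2 ≈ 2.000
Minimum mean = 1.667, attained e.g. along the cycle 0 → 1 → 2 → 0 with weight 5 and length 3. So λ(A) = 5/3 = 5/3.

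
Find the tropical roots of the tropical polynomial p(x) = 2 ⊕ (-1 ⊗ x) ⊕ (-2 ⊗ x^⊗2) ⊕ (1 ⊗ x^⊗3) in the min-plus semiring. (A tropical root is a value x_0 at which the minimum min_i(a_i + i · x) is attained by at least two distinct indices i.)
Roots: {-3, 1, 3}

Each tropical root is a break point of the lower envelope of the lines y = a_i + i · x (there are 4 lines, with slopes 0, 1, ..., 3). Only the lines that attain the minimum somewhere contribute to roots; other lines are dominated. Here the surviving (envelope) indices are i = 3, i = 2, i = 1, i = 0.
Intersections between consecutive envelope lines give the roots: for adjacent envelope indices i < j the intersection is x = (a_i − a_j) / (j − i). Reading off the sorted break points: {-3, 1, 3}.
Verification: at each break x_0, at least two indices attain the minimum of min_i(a_i + i · x_0).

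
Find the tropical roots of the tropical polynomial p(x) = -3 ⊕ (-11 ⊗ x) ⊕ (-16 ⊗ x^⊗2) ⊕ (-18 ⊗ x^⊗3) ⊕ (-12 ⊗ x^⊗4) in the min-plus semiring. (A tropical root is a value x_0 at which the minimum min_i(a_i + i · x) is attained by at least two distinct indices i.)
Roots: {-6, 2, 5, 8}

Each tropical root is a break point of the lower envelope of the lines y = a_i + i · x (there are 5 lines, with slopes 0, 1, ..., 4). Only the lines that attain the minimum somewhere contribute to roots; other lines are dominated. Here the surviving (envelope) indices are i = 4, i = 3, i = 2, i = 1, i = 0.
Intersections between consecutive envelope lines give the roots: for adjacent envelope indices i < j the intersection is x = (a_i − a_j) / (j − i). Reading off the sorted break points: {-6, 2, 5, 8}.
Verification: at each break x_0, at least two indices attain the minimum of min_i(a_i + i · x_0).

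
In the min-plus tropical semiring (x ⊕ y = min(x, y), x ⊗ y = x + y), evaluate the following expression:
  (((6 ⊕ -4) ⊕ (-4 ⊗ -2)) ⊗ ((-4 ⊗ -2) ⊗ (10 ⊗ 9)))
(((6 ⊕ -4) ⊕ (-4 ⊗ -2)) ⊗ ((-4 ⊗ -2) ⊗ (10 ⊗ 9))) = 7

Expand innermost to outermost. Recall ⊕ takes the minimum of its arguments and ⊗ takes their sum. Working out the expression (((6 ⊕ -4) ⊕ (-4 ⊗ -2)) ⊗ ((-4 ⊗ -2) ⊗ (10 ⊗ 9))) gives 7.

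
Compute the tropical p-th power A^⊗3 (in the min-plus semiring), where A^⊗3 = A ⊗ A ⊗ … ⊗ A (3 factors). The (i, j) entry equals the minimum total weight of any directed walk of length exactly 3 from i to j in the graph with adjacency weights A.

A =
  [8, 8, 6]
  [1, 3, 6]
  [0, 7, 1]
A^⊗3 =
  [7, 14, 8]
  [7, 9, 8]
  [2, 9, 3]

Each entry (A^⊗3)_ij equals the minimum over all length-3 walks i = v_0 → v_1 → … → v_3 = j of Σ_t A[v_t][v_{t+1}]. For example, for (i, j) = (0, 2) we minimise over 9 possible intermediate vertex sequences; the minimum is 8, attained along the walk 0 → 2 → 2 → 2.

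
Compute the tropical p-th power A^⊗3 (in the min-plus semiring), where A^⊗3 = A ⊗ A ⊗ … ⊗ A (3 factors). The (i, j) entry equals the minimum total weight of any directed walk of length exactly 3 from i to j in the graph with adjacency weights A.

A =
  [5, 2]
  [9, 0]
A^⊗3 =
  [11, 2]
  [9, 0]

Each entry (A^⊗3)_ij equals the minimum over all length-3 walks i = v_0 → v_1 → … → v_3 = j of Σ_t A[v_t][v_{t+1}]. For example, for (i, j) = (0, 1) we minimise over 4 possible intermediate vertex sequences; the minimum is 2, attained along the walk 0 → 1 → 1 → 1.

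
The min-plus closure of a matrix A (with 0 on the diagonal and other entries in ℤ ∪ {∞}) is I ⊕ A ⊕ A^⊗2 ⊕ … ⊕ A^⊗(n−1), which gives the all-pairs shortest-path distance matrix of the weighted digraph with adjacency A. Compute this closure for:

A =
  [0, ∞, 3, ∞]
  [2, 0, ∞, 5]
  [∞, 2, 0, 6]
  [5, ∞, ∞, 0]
Closure =
  [0, 5, 3, 9]
  [2, 0, 5, 5]
  [4, 2, 0, 6]
  [5, 10, 8, 0]

This is the Floyd-Warshall all-pairs shortest-path computation. For each intermediate vertex k = 0, 1, …, 3, update dist[i][j] ← min(dist[i][j], dist[i][k] + dist[k][j]). The final matrix gives, for each (i, j), the minimum total weight of any directed path from i to j (possibly empty when i = j).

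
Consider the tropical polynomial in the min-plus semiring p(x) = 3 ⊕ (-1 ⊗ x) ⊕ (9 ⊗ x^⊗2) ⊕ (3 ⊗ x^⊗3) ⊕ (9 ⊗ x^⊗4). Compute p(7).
p(7) = 3

A tropical monomial a ⊗ x^⊗i evaluates to a + i · x. Evaluating each term at x = 7:
  Term 0 contributes 3 + 0 · 7 = 3
  Term 1 contributes -1 + 1 · 7 = 6
  Term 2 contributes 9 + 2 · 7 = 23
  Term 3 contributes 3 + 3 · 7 = 24
  Term 4 contributes 9 + 4 · 7 = 37
p(7) = ⊕ of these = min[3, 6, 23, 24, 37] = 3.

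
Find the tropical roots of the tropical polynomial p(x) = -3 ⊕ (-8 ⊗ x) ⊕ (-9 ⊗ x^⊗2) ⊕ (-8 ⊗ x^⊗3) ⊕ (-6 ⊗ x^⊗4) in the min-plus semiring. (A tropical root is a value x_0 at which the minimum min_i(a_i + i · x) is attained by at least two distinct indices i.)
Roots: {-2, -1, 1, 5}

Each tropical root is a break point of the lower envelope of the lines y = a_i + i · x (there are 5 lines, with slopes 0, 1, ..., 4). Only the lines that attain the minimum somewhere contribute to roots; other lines are dominated. Here the surviving (envelope) indices are i = 4, i = 3, i = 2, i = 1, i = 0.
Intersections between consecutive envelope lines give the roots: for adjacent envelope indices i < j the intersection is x = (a_i − a_j) / (j − i). Reading off the sorted break points: {-2, -1, 1, 5}.
Verification: at each break x_0, at least two indices attain the minimum of min_i(a_i + i · x_0).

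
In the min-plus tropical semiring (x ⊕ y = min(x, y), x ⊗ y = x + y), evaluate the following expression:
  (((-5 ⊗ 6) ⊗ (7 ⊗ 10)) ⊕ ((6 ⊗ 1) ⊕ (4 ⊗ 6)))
(((-5 ⊗ 6) ⊗ (7 ⊗ 10)) ⊕ ((6 ⊗ 1) ⊕ (4 ⊗ 6))) = 7

Expand innermost to outermost. Recall ⊕ takes the minimum of its arguments and ⊗ takes their sum. Working out the expression (((-5 ⊗ 6) ⊗ (7 ⊗ 10)) ⊕ ((6 ⊗ 1) ⊕ (4 ⊗ 6))) gives 7.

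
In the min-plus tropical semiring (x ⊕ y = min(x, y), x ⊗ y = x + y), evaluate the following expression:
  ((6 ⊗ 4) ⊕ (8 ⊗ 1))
((6 ⊗ 4) ⊕ (8 ⊗ 1)) = 9

Expand innermost to outermost. Recall ⊕ takes the minimum of its arguments and ⊗ takes their sum. Working out the expression ((6 ⊗ 4) ⊕ (8 ⊗ 1)) gives 9.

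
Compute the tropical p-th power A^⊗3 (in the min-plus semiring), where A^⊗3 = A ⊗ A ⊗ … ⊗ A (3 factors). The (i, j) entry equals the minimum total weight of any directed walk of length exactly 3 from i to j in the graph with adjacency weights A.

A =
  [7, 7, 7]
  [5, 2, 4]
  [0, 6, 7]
A^⊗3 =
  [11, 11, 13]
  [6, 6, 8]
  [7, 9, 11]

Each entry (A^⊗3)_ij equals the minimum over all length-3 walks i = v_0 → v_1 → … → v_3 = j of Σ_t A[v_t][v_{t+1}]. For example, for (i, j) = (0, 2) we minimise over 9 possible intermediate vertex sequences; the minimum is 13, attained along the walk 0 → 1 → 1 → 2.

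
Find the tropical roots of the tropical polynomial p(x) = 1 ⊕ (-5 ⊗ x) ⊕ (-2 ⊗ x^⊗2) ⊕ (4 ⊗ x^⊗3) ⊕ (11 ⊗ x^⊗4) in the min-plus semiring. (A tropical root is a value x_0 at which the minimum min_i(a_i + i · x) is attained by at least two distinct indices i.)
Roots: {-7, -6, -3, 6}

Each tropical root is a break point of the lower envelope of the lines y = a_i + i · x (there are 5 lines, with slopes 0, 1, ..., 4). Only the lines that attain the minimum somewhere contribute to roots; other lines are dominated. Here the surviving (envelope) indices are i = 4, i = 3, i = 2, i = 1, i = 0.
Intersections between consecutive envelope lines give the roots: for adjacent envelope indices i < j the intersection is x = (a_i − a_j) / (j − i). Reading off the sorted break points: {-7, -6, -3, 6}.
Verification: at each break x_0, at least two indices attain the minimum of min_i(a_i + i · x_0).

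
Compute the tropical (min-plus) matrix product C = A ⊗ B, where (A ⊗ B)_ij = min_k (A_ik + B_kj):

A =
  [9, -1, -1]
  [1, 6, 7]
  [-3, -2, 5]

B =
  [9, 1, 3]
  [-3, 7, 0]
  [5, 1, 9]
A ⊗ B =
  [-4, 0, -1]
  [3, 2, 4]
  [-5, -2, -2]

Apply the min-plus product entry-by-entry:
  C[0][0] = min over k of (A[0][0] + B[0][0] = 9 + 9 = 18, A[0][1] + B[1][0] = -1 + -3 = -4, A[0][2] + B[2][0] = -1 + 5 = 4) = -4 (attained at k = 1)
  C[0][1] = min over k of (A[0][0] + B[0][1] = 9 + 1 = 10, A[0][1] + B[1][1] = -1 + 7 = 6, A[0][2] + B[2][1] = -1 + 1 = 0) = 0 (attained at k = 2)
  C[0][2] = min over k of (A[0][0] + B[0][2] = 9 + 3 = 12, A[0][1] + B[1][2] = -1 + 0 = -1, A[0][2] + B[2][2] = -1 + 9 = 8) = -1 (attained at k = 1)
  C[1][0] = min over k of (A[1][0] + B[0][0] = 1 + 9 = 10, A[1][1] + B[1][0] = 6 + -3 = 3, A[1][2] + B[2][0] = 7 + 5 = 12) = 3 (attained at k = 1)
  C[1][1] = min over k of (A[1][0] + B[0][1] = 1 + 1 = 2, A[1][1] + B[1][1] = 6 + 7 = 13, A[1][2] + B[2][1] = 7 + 1 = 8) = 2 (attained at k = 0)
  C[1][2] = min over k of (A[1][0] + B[0][2] = 1 + 3 = 4, A[1][1] + B[1][2] = 6 + 0 = 6, A[1][2] + B[2][2] = 7 + 9 = 16) = 4 (attained at k = 0)
  C[2][0] = min over k of (A[2][0] + B[0][0] = -3 + 9 = 6, A[2][1] + B[1][0] = -2 + -3 = -5, A[2][2] + B[2][0] = 5 + 5 = 10) = -5 (attained at k = 1)
  C[2][1] = min over k of (A[2][0] + B[0][1] = -3 + 1 = -2, A[2][1] + B[1][1] = -2 + 7 = 5, A[2][2] + B[2][1] = 5 + 1 = 6) = -2 (attained at k = 0)
  C[2][2] = min over k of (A[2][0] + B[0][2] = -3 + 3 = 0, A[2][1] + B[1][2] = -2 + 0 = -2, A[2][2] + B[2][2] = 5 + 9 = 14) = -2 (attained at k = 1)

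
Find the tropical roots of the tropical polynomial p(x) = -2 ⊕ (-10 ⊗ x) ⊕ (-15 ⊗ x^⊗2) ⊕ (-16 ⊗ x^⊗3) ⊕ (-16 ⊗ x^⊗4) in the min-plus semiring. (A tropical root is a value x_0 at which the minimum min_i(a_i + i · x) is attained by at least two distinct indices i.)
Roots: {0, 1, 5, 8}

Each tropical root is a break point of the lower envelope of the lines y = a_i + i · x (there are 5 lines, with slopes 0, 1, ..., 4). Only the lines that attain the minimum somewhere contribute to roots; other lines are dominated. Here the surviving (envelope) indices are i = 4, i = 3, i = 2, i = 1, i = 0.
Intersections between consecutive envelope lines give the roots: for adjacent envelope indices i < j the intersection is x = (a_i − a_j) / (j − i). Reading off the sorted break points: {0, 1, 5, 8}.
Verification: at each break x_0, at least two indices attain the minimum of min_i(a_i + i · x_0).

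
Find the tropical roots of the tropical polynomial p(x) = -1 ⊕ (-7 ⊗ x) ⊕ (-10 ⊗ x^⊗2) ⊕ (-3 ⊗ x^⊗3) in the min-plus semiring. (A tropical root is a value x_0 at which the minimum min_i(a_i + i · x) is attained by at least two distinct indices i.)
Roots: {-7, 3, 6}

Each tropical root is a break point of the lower envelope of the lines y = a_i + i · x (there are 4 lines, with slopes 0, 1, ..., 3). Only the lines that attain the minimum somewhere contribute to roots; other lines are dominated. Here the surviving (envelope) indices are i = 3, i = 2, i = 1, i = 0.
Intersections between consecutive envelope lines give the roots: for adjacent envelope indices i < j the intersection is x = (a_i − a_j) / (j − i). Reading off the sorted break points: {-7, 3, 6}.
Verification: at each break x_0, at least two indices attain the minimum of min_i(a_i + i · x_0).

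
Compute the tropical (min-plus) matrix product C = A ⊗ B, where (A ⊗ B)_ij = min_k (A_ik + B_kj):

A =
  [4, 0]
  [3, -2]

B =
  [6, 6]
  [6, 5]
A ⊗ B =
  [6, 5]
  [4, 3]

Apply the min-plus product entry-by-entry:
  C[0][0] = min over k of (A[0][0] + B[0][0] = 4 + 6 = 10, A[0][1] + B[1][0] = 0 + 6 = 6) = 6 (attained at k = 1)
  C[0][1] = min over k of (A[0][0] + B[0][1] = 4 + 6 = 10, A[0][1] + B[1][1] = 0 + 5 = 5) = 5 (attained at k = 1)
  C[1][0] = min over k of (A[1][0] + B[0][0] = 3 + 6 = 9, A[1][1] + B[1][0] = -2 + 6 = 4) = 4 (attained at k = 1)
  C[1][1] = min over k of (A[1][0] + B[0][1] = 3 + 6 = 9, A[1][1] + B[1][1] = -2 + 5 = 3) = 3 (attained at k = 1)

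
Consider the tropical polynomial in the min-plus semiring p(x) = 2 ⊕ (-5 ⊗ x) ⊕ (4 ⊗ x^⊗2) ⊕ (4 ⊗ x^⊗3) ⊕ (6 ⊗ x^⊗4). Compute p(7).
p(7) = 2

A tropical monomial a ⊗ x^⊗i evaluates to a + i · x. Evaluating each term at x = 7:
  Term 0 contributes 2 + 0 · 7 = 2
  Term 1 contributes -5 + 1 · 7 = 2
  Term 2 contributes 4 + 2 · 7 = 18
  Term 3 contributes 4 + 3 · 7 = 25
  Term 4 contributes 6 + 4 · 7 = 34
p(7) = ⊕ of these = min[2, 2, 18, 25, 34] = 2.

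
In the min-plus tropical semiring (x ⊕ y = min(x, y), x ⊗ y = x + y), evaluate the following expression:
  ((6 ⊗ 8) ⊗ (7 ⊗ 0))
((6 ⊗ 8) ⊗ (7 ⊗ 0)) = 21

Expand innermost to outermost. Recall ⊕ takes the minimum of its arguments and ⊗ takes their sum. Working out the expression ((6 ⊗ 8) ⊗ (7 ⊗ 0)) gives 21.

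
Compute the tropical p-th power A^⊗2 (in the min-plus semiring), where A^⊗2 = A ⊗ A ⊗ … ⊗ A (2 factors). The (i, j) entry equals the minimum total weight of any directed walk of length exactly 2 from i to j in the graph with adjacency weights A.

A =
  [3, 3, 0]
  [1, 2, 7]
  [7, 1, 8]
A^⊗2 =
  [4, 1, 3]
  [3, 4, 1]
  [2, 3, 7]

Each entry (A^⊗2)_ij equals the minimum over all length-2 walks i = v_0 → v_1 → … → v_2 = j of Σ_t A[v_t][v_{t+1}]. For example, for (i, j) = (0, 2) we minimise over 3 possible intermediate vertex sequences; the minimum is 3, attained along the walk 0 → 0 → 2.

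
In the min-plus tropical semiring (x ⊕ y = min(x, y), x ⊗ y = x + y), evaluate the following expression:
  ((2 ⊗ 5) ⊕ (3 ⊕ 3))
((2 ⊗ 5) ⊕ (3 ⊕ 3)) = 3

Expand innermost to outermost. Recall ⊕ takes the minimum of its arguments and ⊗ takes their sum. Working out the expression ((2 ⊗ 5) ⊕ (3 ⊕ 3)) gives 3.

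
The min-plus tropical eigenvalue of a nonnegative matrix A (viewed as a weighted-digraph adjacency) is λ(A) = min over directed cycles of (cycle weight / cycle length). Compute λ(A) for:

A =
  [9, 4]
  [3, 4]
λ(A) = 7/2

Enumerate directed cycles and compute their means (weight / length). Sample:
  cycle 0 → 0: weight = 9, length = 1, mean = 9/1 ≈ 9.000
  cycle 1 → 1: weight = 4, length = 1, mean = 4/1 ≈ 4.000
  cycle 0 → 1 → 0: weight = 7, length = 2, mean = 7/2 ≈ 3.500
  cycle 1 → 0 → 1: weight = 7, length = 2, mean = 7/2 ≈ 3.500
Minimum mean = 3.500, attained e.g. along the cycle 0 → 1 → 0 with weight 7 and length 2. So λ(A) = 7/2 = 7/2.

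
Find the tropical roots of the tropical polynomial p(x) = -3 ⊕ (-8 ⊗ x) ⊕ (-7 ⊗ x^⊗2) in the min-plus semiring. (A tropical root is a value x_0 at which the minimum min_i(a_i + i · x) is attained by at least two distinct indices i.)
Roots: {-1, 5}

Each tropical root is a break point of the lower envelope of the lines y = a_i + i · x (there are 3 lines, with slopes 0, 1, ..., 2). Only the lines that attain the minimum somewhere contribute to roots; other lines are dominated. Here the surviving (envelope) indices are i = 2, i = 1, i = 0.
Intersections between consecutive envelope lines give the roots: for adjacent envelope indices i < j the intersection is x = (a_i − a_j) / (j − i). Reading off the sorted break points: {-1, 5}.
Verification: at each break x_0, at least two indices attain the minimum of min_i(a_i + i · x_0).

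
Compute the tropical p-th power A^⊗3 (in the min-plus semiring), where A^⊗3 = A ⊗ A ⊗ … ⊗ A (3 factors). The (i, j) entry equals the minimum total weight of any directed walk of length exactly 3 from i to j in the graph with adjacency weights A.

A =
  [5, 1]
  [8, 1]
A^⊗3 =
  [10, 3]
  [10, 3]

Each entry (A^⊗3)_ij equals the minimum over all length-3 walks i = v_0 → v_1 → … → v_3 = j of Σ_t A[v_t][v_{t+1}]. For example, for (i, j) = (0, 1) we minimise over 4 possible intermediate vertex sequences; the minimum is 3, attained along the walk 0 → 1 → 1 → 1.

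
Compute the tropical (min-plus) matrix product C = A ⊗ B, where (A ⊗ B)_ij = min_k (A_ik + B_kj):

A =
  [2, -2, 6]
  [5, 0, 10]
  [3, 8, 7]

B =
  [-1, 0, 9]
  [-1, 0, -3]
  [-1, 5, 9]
A ⊗ B =
  [-3, -2, -5]
  [-1, 0, -3]
  [2, 3, 5]

Apply the min-plus product entry-by-entry:
  C[0][0] = min over k of (A[0][0] + B[0][0] = 2 + -1 = 1, A[0][1] + B[1][0] = -2 + -1 = -3, A[0][2] + B[2][0] = 6 + -1 = 5) = -3 (attained at k = 1)
  C[0][1] = min over k of (A[0][0] + B[0][1] = 2 + 0 = 2, A[0][1] + B[1][1] = -2 + 0 = -2, A[0][2] + B[2][1] = 6 + 5 = 11) = -2 (attained at k = 1)
  C[0][2] = min over k of (A[0][0] + B[0][2] = 2 + 9 = 11, A[0][1] + B[1][2] = -2 + -3 = -5, A[0][2] + B[2][2] = 6 + 9 = 15) = -5 (attained at k = 1)
  C[1][0] = min over k of (A[1][0] + B[0][0] = 5 + -1 = 4, A[1][1] + B[1][0] = 0 + -1 = -1, A[1][2] + B[2][0] = 10 + -1 = 9) = -1 (attained at k = 1)
  C[1][1] = min over k of (A[1][0] + B[0][1] = 5 + 0 = 5, A[1][1] + B[1][1] = 0 + 0 = 0, A[1][2] + B[2][1] = 10 + 5 = 15) = 0 (attained at k = 1)
  C[1][2] = min over k of (A[1][0] + B[0][2] = 5 + 9 = 14, A[1][1] + B[1][2] = 0 + -3 = -3, A[1][2] + B[2][2] = 10 + 9 = 19) = -3 (attained at k = 1)
  C[2][0] = min over k of (A[2][0] + B[0][0] = 3 + -1 = 2, A[2][1] + B[1][0] = 8 + -1 = 7, A[2][2] + B[2][0] = 7 + -1 = 6) = 2 (attained at k = 0)
  C[2][1] = min over k of (A[2][0] + B[0][1] = 3 + 0 = 3, A[2][1] + B[1][1] = 8 + 0 = 8, A[2][2] + B[2][1] = 7 + 5 = 12) = 3 (attained at k = 0)
  C[2][2] = min over k of (A[2][0] + B[0][2] = 3 + 9 = 12, A[2][1] + B[1][2] = 8 + -3 = 5, A[2][2] + B[2][2] = 7 + 9 = 16) = 5 (attained at k = 1)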